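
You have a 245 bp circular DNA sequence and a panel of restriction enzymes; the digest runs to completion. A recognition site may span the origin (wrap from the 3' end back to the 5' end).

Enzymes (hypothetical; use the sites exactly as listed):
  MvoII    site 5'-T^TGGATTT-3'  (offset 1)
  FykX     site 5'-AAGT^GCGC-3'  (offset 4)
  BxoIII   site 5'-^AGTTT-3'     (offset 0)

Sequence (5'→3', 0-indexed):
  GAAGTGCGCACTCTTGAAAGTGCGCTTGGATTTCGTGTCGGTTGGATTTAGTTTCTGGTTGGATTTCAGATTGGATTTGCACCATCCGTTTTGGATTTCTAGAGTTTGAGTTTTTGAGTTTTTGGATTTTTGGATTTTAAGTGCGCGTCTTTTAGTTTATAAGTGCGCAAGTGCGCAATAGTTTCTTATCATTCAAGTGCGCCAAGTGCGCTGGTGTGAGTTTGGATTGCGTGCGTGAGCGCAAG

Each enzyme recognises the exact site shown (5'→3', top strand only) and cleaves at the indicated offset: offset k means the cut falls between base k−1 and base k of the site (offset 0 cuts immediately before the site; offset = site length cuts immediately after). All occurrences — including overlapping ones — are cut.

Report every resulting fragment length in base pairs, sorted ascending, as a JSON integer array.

[5,6,6,7,7,8,8,8,9,10,11,11,11,11,12,12,16,16,19,20,32]

Per-enzyme occurrences:
  MvoII (TTGGATTT, off=1): starts [25, 41, 58, 70, 90, 121, 129] → cuts [26, 42, 59, 71, 91, 122, 130]
  FykX (AAGTGCGC, off=4): starts [1, 17, 138, 160, 168, 194, 203] → cuts [5, 21, 142, 164, 172, 198, 207]
  BxoIII (AGTTT, off=0): starts [49, 102, 108, 116, 153, 179, 218] → cuts [49, 102, 108, 116, 153, 179, 218]

All cut coordinates (distinct, sorted): [5, 21, 26, 42, 49, 59, 71, 91, 102, 108, 116, 122, 130, 142, 153, 164, 172, 179, 198, 207, 218]

Fragments:
  5→21: 16 bp
  21→26: 5 bp
  26→42: 16 bp
  42→49: 7 bp
  49→59: 10 bp
  59→71: 12 bp
  71→91: 20 bp
  91→102: 11 bp
  102→108: 6 bp
  108→116: 8 bp
  116→122: 6 bp
  122→130: 8 bp
  130→142: 12 bp
  142→153: 11 bp
  153→164: 11 bp
  164→172: 8 bp
  172→179: 7 bp
  179→198: 19 bp
  198→207: 9 bp
  207→218: 11 bp
  218→5 (wrap): 245-218+5 = 32 bp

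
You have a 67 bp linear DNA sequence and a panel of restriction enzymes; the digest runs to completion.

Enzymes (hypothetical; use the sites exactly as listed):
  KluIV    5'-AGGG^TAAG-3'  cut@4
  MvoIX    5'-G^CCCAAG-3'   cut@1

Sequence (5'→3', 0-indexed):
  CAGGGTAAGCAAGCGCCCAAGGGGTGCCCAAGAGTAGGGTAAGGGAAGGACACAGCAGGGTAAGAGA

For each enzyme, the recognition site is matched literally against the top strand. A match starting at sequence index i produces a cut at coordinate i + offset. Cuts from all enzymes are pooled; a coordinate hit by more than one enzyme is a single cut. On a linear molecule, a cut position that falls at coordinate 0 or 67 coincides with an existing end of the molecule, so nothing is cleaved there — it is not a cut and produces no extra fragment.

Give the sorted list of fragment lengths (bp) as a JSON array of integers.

[5,7,10,11,13,21]

Per-enzyme occurrences:
  KluIV AGGGTAAG/4: at [1, 35, 56] ⇒ [5, 39, 60]
  MvoIX GCCCAAG/1: at [14, 25] ⇒ [15, 26]

Pooled cuts: [5, 15, 26, 39, 60]

Fragment lengths:
  [0,5): 5 bp
  [5,15): 10 bp
  [15,26): 11 bp
  [26,39): 13 bp
  [39,60): 21 bp
  [60,67): 7 bp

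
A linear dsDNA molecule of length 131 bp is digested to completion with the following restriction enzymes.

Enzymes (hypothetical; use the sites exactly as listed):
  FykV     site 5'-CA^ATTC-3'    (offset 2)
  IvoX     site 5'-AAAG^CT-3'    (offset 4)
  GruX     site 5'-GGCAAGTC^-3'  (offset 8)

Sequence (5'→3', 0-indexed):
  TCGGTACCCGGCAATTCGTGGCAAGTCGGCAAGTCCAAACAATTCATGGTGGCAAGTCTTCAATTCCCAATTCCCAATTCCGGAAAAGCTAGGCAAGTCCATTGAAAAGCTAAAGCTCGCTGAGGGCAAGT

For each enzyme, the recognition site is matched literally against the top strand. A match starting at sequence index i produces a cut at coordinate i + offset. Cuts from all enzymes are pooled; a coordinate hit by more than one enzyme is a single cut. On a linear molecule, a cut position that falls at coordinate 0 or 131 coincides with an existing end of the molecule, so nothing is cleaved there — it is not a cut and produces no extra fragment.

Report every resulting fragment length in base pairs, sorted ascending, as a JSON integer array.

[4,6,6,7,7,8,10,11,12,13,14,16,17]

Per-enzyme occurrences:
  FykV (CAATTC, off=2): starts [11, 39, 60, 67, 74] → cuts [13, 41, 62, 69, 76]
  IvoX (AAAGCT, off=4): starts [84, 105, 111] → cuts [88, 109, 115]
  GruX (GGCAAGTC, off=8): starts [19, 27, 50, 91] → cuts [27, 35, 58, 99]

All cut coordinates (distinct, sorted): [13, 27, 35, 41, 58, 62, 69, 76, 88, 99, 109, 115]

Fragments:
  [0,13): 13 bp
  [13,27): 14 bp
  [27,35): 8 bp
  [35,41): 6 bp
  [41,58): 17 bp
  [58,62): 4 bp
  [62,69): 7 bp
  [69,76): 7 bp
  [76,88): 12 bp
  [88,99): 11 bp
  [99,109): 10 bp
  [109,115): 6 bp
  [115,131): 16 bp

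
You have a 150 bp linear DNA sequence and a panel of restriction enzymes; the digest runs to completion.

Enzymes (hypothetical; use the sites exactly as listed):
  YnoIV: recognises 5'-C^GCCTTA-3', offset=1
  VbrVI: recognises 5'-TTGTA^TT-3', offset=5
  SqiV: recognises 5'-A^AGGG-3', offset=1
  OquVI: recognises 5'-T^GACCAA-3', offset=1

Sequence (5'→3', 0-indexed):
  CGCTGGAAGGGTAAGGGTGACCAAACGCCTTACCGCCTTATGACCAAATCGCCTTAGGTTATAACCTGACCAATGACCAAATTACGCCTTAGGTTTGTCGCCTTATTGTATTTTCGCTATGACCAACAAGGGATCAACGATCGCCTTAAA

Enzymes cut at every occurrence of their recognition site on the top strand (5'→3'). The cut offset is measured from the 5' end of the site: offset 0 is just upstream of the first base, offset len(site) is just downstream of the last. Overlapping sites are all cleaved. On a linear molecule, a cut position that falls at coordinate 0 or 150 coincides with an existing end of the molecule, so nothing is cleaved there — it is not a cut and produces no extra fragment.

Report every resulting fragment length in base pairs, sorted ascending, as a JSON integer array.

Per-enzyme occurrences:
  YnoIV (CGCCTTA, off=1): starts [25, 33, 49, 84, 98, 141] → cuts [26, 34, 50, 85, 99, 142]
  VbrVI (TTGTATT, off=5): starts [105] → cuts [110]
  SqiV (AAGGG, off=1): starts [6, 12, 127] → cuts [7, 13, 128]
  OquVI (TGACCAA, off=1): starts [17, 40, 66, 73, 119] → cuts [18, 41, 67, 74, 120]

Pooled cuts: [7, 13, 18, 26, 34, 41, 50, 67, 74, 85, 99, 110, 120, 128, 142]

Fragments:
  [0,7): 7 bp
  [7,13): 6 bp
  [13,18): 5 bp
  [18,26): 8 bp
  [26,34): 8 bp
  [34,41): 7 bp
  [41,50): 9 bp
  [50,67): 17 bp
  [67,74): 7 bp
  [74,85): 11 bp
  [85,99): 14 bp
  [99,110): 11 bp
  [110,120): 10 bp
  [120,128): 8 bp
  [128,142): 14 bp
  [142,150): 8 bp

[5,6,7,7,7,8,8,8,8,9,10,11,11,14,14,17]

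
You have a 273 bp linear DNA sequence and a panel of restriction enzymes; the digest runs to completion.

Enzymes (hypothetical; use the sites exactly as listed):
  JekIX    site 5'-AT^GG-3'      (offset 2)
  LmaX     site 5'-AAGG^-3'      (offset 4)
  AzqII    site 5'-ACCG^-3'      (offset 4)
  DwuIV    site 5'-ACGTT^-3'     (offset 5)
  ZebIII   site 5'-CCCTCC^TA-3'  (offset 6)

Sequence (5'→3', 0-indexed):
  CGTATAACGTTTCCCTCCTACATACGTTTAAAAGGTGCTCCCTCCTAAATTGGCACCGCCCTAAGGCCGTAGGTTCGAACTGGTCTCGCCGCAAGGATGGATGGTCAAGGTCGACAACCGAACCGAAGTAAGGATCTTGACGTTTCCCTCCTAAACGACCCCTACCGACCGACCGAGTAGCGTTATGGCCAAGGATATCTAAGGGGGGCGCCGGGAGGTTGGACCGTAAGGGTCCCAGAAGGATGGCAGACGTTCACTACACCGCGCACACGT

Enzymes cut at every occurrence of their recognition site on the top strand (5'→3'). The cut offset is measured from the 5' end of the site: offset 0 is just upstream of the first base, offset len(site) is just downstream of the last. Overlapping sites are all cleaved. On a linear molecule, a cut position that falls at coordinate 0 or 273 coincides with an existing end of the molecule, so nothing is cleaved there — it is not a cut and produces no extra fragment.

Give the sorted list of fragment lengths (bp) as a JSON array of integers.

Scan for sites:
  JekIX ATGG/2: at [96, 100, 184, 242] ⇒ [98, 102, 186, 244]
  LmaX AAGG/4: at [31, 62, 92, 106, 129, 190, 200, 227, 238] ⇒ [35, 66, 96, 110, 133, 194, 204, 231, 242]
  AzqII ACCG/4: at [54, 116, 121, 163, 167, 171, 222, 260] ⇒ [58, 120, 125, 167, 171, 175, 226, 264]
  DwuIV ACGTT/5: at [6, 23, 139, 249] ⇒ [11, 28, 144, 254]
  ZebIII CCCTCCTA/6: at [12, 39, 145] ⇒ [18, 45, 151]

All cut coordinates (distinct, sorted): [11, 18, 28, 35, 45, 58, 66, 96, 98, 102, 110, 120, 125, 133, 144, 151, 167, 171, 175, 186, 194, 204, 226, 231, 242, 244, 254, 264]

Fragment lengths:
  [0,11): 11 bp
  [11,18): 7 bp
  [18,28): 10 bp
  [28,35): 7 bp
  [35,45): 10 bp
  [45,58): 13 bp
  [58,66): 8 bp
  [66,96): 30 bp
  [96,98): 2 bp
  [98,102): 4 bp
  [102,110): 8 bp
  [110,120): 10 bp
  [120,125): 5 bp
  [125,133): 8 bp
  [133,144): 11 bp
  [144,151): 7 bp
  [151,167): 16 bp
  [167,171): 4 bp
  [171,175): 4 bp
  [175,186): 11 bp
  [186,194): 8 bp
  [194,204): 10 bp
  [204,226): 22 bp
  [226,231): 5 bp
  [231,242): 11 bp
  [242,244): 2 bp
  [244,254): 10 bp
  [254,264): 10 bp
  [264,273): 9 bp

[2,2,4,4,4,5,5,7,7,7,8,8,8,8,9,10,10,10,10,10,10,11,11,11,11,13,16,22,30]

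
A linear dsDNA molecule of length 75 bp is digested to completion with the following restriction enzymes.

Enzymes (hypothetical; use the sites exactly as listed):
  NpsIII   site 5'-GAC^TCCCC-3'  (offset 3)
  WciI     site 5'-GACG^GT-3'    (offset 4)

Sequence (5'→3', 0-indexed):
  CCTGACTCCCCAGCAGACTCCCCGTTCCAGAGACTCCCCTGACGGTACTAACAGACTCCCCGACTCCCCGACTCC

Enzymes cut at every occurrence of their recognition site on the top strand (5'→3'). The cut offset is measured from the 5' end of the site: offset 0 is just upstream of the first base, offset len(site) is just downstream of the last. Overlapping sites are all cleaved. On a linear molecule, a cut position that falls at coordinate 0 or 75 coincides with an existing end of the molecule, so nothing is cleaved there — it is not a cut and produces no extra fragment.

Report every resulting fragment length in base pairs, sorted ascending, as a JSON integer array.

[6,8,10,11,12,12,16]

Site scan:
  NpsIII (GACTCCCC, off=3): starts [3, 15, 31, 53, 61] → cuts [6, 18, 34, 56, 64]
  WciI (GACGGT, off=4): starts [40] → cuts [44]

All cut coordinates (distinct, sorted): [6, 18, 34, 44, 56, 64]

Fragment lengths:
  [0,6): 6 bp
  [6,18): 12 bp
  [18,34): 16 bp
  [34,44): 10 bp
  [44,56): 12 bp
  [56,64): 8 bp
  [64,75): 11 bp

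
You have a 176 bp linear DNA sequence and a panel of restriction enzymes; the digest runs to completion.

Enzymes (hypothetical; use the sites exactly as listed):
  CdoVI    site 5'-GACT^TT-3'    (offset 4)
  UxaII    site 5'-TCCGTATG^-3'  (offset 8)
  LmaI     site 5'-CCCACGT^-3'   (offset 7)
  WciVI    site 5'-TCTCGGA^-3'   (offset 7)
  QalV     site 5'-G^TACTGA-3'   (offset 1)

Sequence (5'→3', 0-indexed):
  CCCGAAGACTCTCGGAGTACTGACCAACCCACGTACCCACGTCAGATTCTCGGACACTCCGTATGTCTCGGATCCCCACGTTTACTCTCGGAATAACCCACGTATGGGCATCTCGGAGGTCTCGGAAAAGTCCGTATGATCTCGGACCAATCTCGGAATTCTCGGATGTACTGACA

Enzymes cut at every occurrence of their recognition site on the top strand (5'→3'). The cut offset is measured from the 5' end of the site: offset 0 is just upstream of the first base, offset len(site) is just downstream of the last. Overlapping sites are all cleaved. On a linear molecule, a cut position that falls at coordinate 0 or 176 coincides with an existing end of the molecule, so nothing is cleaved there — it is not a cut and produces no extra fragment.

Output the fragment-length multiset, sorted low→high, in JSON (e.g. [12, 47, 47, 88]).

[1,2,7,8,8,8,9,9,9,11,11,11,11,12,12,14,16,17]

Site scan:
  CdoVI (GACTTT, off=4): no sites
  UxaII (TCCGTATG, off=8): starts [57, 130] → cuts [65, 138]
  LmaI (CCCACGT, off=7): starts [27, 35, 74, 96] → cuts [34, 42, 81, 103]
  WciVI (TCTCGGA, off=7): starts [9, 47, 65, 85, 110, 119, 139, 150, 159] → cuts [16, 54, 72, 92, 117, 126, 146, 157, 166]
  QalV (GTACTGA, off=1): starts [16, 167] → cuts [17, 168]

All cut coordinates (distinct, sorted): [16, 17, 34, 42, 54, 65, 72, 81, 92, 103, 117, 126, 138, 146, 157, 166, 168]

Fragment lengths:
  [0,16): 16 bp
  [16,17): 1 bp
  [17,34): 17 bp
  [34,42): 8 bp
  [42,54): 12 bp
  [54,65): 11 bp
  [65,72): 7 bp
  [72,81): 9 bp
  [81,92): 11 bp
  [92,103): 11 bp
  [103,117): 14 bp
  [117,126): 9 bp
  [126,138): 12 bp
  [138,146): 8 bp
  [146,157): 11 bp
  [157,166): 9 bp
  [166,168): 2 bp
  [168,176): 8 bp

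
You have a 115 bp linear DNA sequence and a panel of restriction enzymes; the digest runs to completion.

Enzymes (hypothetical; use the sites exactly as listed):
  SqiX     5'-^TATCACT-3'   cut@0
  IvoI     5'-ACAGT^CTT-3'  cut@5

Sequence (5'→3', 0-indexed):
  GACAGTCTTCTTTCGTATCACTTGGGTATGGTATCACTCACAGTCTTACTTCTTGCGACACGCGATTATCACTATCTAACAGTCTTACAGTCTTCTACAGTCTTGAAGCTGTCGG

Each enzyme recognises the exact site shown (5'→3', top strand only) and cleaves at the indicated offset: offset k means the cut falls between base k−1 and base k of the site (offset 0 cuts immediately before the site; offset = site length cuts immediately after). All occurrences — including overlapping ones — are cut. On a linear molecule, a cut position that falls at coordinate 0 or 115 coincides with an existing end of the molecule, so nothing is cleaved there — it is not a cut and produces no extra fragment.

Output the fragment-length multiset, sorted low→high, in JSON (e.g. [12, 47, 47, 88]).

[6,8,9,10,13,14,16,17,22]

Per-enzyme occurrences:
  SqiX TATCACT/0: at [15, 31, 66] ⇒ [15, 31, 66]
  IvoI ACAGTCTT/5: at [1, 39, 78, 86, 96] ⇒ [6, 44, 83, 91, 101]

All cut coordinates (distinct, sorted): [6, 15, 31, 44, 66, 83, 91, 101]

Fragment lengths:
  [0,6): 6 bp
  [6,15): 9 bp
  [15,31): 16 bp
  [31,44): 13 bp
  [44,66): 22 bp
  [66,83): 17 bp
  [83,91): 8 bp
  [91,101): 10 bp
  [101,115): 14 bp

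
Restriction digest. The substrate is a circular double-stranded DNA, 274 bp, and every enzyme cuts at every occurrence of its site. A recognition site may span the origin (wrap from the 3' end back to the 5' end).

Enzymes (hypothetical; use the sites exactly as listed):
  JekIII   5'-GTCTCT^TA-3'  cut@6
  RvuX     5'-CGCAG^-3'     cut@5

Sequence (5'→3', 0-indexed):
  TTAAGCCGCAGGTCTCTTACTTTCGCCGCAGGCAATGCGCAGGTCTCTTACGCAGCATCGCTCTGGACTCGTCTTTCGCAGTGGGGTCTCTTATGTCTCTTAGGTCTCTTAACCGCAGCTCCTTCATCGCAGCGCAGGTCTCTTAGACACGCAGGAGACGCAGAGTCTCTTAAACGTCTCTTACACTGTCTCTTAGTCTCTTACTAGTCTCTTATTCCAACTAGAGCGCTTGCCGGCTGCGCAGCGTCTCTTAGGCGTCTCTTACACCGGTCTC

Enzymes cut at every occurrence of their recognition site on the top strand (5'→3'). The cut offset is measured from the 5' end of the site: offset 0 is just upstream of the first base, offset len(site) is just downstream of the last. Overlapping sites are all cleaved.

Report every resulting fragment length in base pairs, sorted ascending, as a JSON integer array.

[5,6,6,6,7,7,7,8,9,9,9,9,10,10,11,11,11,11,11,12,13,14,14,26,32]

Site scan:
  JekIII GTCTCTTA/6: at [11, 42, 85, 94, 103, 137, 164, 175, 187, 195, 206, 245, 256, 269] ⇒ [1, 17, 48, 91, 100, 109, 143, 170, 181, 193, 201, 212, 251, 262]
  RvuX CGCAG/5: at [6, 26, 37, 50, 76, 113, 127, 132, 149, 158, 239] ⇒ [11, 31, 42, 55, 81, 118, 132, 137, 154, 163, 244]

All cut coordinates (distinct, sorted): [1, 11, 17, 31, 42, 48, 55, 81, 91, 100, 109, 118, 132, 137, 143, 154, 163, 170, 181, 193, 201, 212, 244, 251, 262]

Fragment lengths:
  1→11: 10 bp
  11→17: 6 bp
  17→31: 14 bp
  31→42: 11 bp
  42→48: 6 bp
  48→55: 7 bp
  55→81: 26 bp
  81→91: 10 bp
  91→100: 9 bp
  100→109: 9 bp
  109→118: 9 bp
  118→132: 14 bp
  132→137: 5 bp
  137→143: 6 bp
  143→154: 11 bp
  154→163: 9 bp
  163→170: 7 bp
  170→181: 11 bp
  181→193: 12 bp
  193→201: 8 bp
  201→212: 11 bp
  212→244: 32 bp
  244→251: 7 bp
  251→262: 11 bp
  262→1 (wrap): 274-262+1 = 13 bp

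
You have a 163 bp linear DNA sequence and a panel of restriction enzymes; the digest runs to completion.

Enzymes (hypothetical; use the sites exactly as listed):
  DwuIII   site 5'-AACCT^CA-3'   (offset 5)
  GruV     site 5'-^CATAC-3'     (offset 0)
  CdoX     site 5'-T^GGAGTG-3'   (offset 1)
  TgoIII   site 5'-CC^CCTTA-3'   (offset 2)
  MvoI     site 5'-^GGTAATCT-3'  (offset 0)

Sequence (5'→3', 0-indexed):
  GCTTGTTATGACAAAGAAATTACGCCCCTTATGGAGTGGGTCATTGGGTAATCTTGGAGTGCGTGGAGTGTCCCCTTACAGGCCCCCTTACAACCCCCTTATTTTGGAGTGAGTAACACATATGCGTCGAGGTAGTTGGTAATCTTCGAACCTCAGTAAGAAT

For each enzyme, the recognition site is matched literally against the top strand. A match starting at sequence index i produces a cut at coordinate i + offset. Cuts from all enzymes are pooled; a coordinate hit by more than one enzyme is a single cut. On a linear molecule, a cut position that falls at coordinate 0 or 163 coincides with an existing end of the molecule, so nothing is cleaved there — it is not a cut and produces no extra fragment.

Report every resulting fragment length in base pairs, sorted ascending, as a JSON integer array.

[6,9,9,9,9,10,11,12,14,16,26,32]

Per-enzyme occurrences:
  DwuIII (AACCTCA, off=5): starts [148] → cuts [153]
  GruV (CATAC, off=0): no sites
  CdoX (TGGAGTG, off=1): starts [31, 54, 63, 104] → cuts [32, 55, 64, 105]
  TgoIII (CCCCTTA, off=2): starts [24, 71, 83, 94] → cuts [26, 73, 85, 96]
  MvoI (GGTAATCT, off=0): starts [46, 137] → cuts [46, 137]

All cut coordinates (distinct, sorted): [26, 32, 46, 55, 64, 73, 85, 96, 105, 137, 153]

Fragment lengths:
  [0,26): 26 bp
  [26,32): 6 bp
  [32,46): 14 bp
  [46,55): 9 bp
  [55,64): 9 bp
  [64,73): 9 bp
  [73,85): 12 bp
  [85,96): 11 bp
  [96,105): 9 bp
  [105,137): 32 bp
  [137,153): 16 bp
  [153,163): 10 bp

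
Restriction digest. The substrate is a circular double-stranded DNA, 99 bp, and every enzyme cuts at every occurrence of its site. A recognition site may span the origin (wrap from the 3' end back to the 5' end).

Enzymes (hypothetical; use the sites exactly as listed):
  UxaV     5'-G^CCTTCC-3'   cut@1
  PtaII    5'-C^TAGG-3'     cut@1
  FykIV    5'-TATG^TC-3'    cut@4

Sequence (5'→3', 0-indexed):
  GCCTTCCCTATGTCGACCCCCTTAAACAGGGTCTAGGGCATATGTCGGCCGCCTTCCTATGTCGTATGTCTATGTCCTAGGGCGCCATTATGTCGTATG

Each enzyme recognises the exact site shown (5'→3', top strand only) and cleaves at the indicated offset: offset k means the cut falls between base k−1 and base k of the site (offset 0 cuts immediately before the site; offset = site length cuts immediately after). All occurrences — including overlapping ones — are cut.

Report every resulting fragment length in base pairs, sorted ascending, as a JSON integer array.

[3,6,7,7,8,10,11,11,15,21]

Scan for sites:
  UxaV GCCTTCC/1: at [0, 50] ⇒ [1, 51]
  PtaII CTAGG/1: at [32, 76] ⇒ [33, 77]
  FykIV TATGTC/4: at [8, 40, 57, 64, 70, 88] ⇒ [12, 44, 61, 68, 74, 92]

Pooled cuts: [1, 12, 33, 44, 51, 61, 68, 74, 77, 92]

Fragments:
  1→12: 11 bp
  12→33: 21 bp
  33→44: 11 bp
  44→51: 7 bp
  51→61: 10 bp
  61→68: 7 bp
  68→74: 6 bp
  74→77: 3 bp
  77→92: 15 bp
  92→1 (wrap): 99-92+1 = 8 bp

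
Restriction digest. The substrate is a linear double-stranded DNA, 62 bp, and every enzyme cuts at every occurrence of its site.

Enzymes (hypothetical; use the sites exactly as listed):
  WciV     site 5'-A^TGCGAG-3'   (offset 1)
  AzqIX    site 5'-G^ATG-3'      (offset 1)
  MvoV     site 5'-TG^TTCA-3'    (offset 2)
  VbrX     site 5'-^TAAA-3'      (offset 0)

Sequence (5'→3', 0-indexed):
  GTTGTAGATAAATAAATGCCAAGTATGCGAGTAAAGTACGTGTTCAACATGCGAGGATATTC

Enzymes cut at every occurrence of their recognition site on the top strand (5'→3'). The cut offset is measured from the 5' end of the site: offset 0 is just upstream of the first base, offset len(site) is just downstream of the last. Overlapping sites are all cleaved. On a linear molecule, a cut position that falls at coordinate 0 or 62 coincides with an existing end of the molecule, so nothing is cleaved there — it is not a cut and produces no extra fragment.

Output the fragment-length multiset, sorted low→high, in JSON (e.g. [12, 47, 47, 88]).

[4,6,7,8,11,13,13]

Site scan:
  WciV ATGCGAG/1: at [24, 48] ⇒ [25, 49]
  AzqIX (GATG, off=1): no sites
  MvoV TGTTCA/2: at [40] ⇒ [42]
  VbrX TAAA/0: at [8, 12, 31] ⇒ [8, 12, 31]

Pooled cuts: [8, 12, 25, 31, 42, 49]

Fragments:
  [0,8): 8 bp
  [8,12): 4 bp
  [12,25): 13 bp
  [25,31): 6 bp
  [31,42): 11 bp
  [42,49): 7 bp
  [49,62): 13 bp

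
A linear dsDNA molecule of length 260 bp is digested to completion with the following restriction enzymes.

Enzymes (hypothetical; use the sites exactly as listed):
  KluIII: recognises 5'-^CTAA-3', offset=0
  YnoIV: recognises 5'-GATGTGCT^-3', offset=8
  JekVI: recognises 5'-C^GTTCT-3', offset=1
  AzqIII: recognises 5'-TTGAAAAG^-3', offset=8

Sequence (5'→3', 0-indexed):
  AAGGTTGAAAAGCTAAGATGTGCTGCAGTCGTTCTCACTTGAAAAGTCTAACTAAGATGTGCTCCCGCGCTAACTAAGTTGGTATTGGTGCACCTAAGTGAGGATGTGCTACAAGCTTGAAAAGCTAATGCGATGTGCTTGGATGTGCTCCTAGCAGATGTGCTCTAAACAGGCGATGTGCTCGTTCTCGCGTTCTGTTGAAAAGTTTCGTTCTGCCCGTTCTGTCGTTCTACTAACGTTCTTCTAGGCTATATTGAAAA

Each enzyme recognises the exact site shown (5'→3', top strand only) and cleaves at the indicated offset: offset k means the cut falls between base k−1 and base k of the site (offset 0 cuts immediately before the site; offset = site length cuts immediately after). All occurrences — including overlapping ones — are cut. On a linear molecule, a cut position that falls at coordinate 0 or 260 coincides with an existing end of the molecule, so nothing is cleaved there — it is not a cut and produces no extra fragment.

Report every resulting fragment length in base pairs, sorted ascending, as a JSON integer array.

[1,1,4,4,4,5,6,6,6,8,8,9,10,12,12,12,14,14,15,15,16,17,18,20,23]

Scan for sites:
  KluIII (CTAA, off=0): starts [12, 47, 51, 69, 73, 93, 124, 164, 232] → cuts [12, 47, 51, 69, 73, 93, 124, 164, 232]
  YnoIV (GATGTGCT, off=8): starts [16, 55, 102, 131, 141, 156, 174] → cuts [24, 63, 110, 139, 149, 164, 182]
  JekVI (CGTTCT, off=1): starts [29, 182, 190, 208, 217, 225, 236] → cuts [30, 183, 191, 209, 218, 226, 237]
  AzqIII (TTGAAAAG, off=8): starts [4, 38, 116, 197] → cuts [12, 46, 124, 205]

Pooled cuts: [12, 24, 30, 46, 47, 51, 63, 69, 73, 93, 110, 124, 139, 149, 164, 182, 183, 191, 205, 209, 218, 226, 232, 237]

Fragments:
  [0,12): 12 bp
  [12,24): 12 bp
  [24,30): 6 bp
  [30,46): 16 bp
  [46,47): 1 bp
  [47,51): 4 bp
  [51,63): 12 bp
  [63,69): 6 bp
  [69,73): 4 bp
  [73,93): 20 bp
  [93,110): 17 bp
  [110,124): 14 bp
  [124,139): 15 bp
  [139,149): 10 bp
  [149,164): 15 bp
  [164,182): 18 bp
  [182,183): 1 bp
  [183,191): 8 bp
  [191,205): 14 bp
  [205,209): 4 bp
  [209,218): 9 bp
  [218,226): 8 bp
  [226,232): 6 bp
  [232,237): 5 bp
  [237,260): 23 bp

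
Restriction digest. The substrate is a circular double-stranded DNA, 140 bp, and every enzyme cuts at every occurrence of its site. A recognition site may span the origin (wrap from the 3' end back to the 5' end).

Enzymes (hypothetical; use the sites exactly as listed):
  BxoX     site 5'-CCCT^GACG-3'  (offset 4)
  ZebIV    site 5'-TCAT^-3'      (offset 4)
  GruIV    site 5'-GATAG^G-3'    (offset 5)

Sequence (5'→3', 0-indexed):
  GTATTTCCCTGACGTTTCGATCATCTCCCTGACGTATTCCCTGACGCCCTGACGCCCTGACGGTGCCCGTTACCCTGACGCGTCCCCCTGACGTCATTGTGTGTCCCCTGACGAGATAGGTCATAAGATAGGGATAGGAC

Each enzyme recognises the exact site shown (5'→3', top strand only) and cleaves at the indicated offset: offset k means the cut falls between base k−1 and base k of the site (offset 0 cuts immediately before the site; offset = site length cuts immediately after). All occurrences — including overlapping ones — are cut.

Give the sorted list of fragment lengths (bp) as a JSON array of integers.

[5,6,6,7,8,8,8,10,12,12,13,13,14,18]

Per-enzyme occurrences:
  BxoX (CCCTGACG, off=4): starts [6, 26, 38, 46, 54, 72, 85, 105] → cuts [10, 30, 42, 50, 58, 76, 89, 109]
  ZebIV (TCAT, off=4): starts [20, 93, 120] → cuts [24, 97, 124]
  GruIV (GATAGG, off=5): starts [114, 126, 132] → cuts [119, 131, 137]

All cut coordinates (distinct, sorted): [10, 24, 30, 42, 50, 58, 76, 89, 97, 109, 119, 124, 131, 137]

Fragments:
  10→24: 14 bp
  24→30: 6 bp
  30→42: 12 bp
  42→50: 8 bp
  50→58: 8 bp
  58→76: 18 bp
  76→89: 13 bp
  89→97: 8 bp
  97→109: 12 bp
  109→119: 10 bp
  119→124: 5 bp
  124→131: 7 bp
  131→137: 6 bp
  137→10 (wrap): 140-137+10 = 13 bp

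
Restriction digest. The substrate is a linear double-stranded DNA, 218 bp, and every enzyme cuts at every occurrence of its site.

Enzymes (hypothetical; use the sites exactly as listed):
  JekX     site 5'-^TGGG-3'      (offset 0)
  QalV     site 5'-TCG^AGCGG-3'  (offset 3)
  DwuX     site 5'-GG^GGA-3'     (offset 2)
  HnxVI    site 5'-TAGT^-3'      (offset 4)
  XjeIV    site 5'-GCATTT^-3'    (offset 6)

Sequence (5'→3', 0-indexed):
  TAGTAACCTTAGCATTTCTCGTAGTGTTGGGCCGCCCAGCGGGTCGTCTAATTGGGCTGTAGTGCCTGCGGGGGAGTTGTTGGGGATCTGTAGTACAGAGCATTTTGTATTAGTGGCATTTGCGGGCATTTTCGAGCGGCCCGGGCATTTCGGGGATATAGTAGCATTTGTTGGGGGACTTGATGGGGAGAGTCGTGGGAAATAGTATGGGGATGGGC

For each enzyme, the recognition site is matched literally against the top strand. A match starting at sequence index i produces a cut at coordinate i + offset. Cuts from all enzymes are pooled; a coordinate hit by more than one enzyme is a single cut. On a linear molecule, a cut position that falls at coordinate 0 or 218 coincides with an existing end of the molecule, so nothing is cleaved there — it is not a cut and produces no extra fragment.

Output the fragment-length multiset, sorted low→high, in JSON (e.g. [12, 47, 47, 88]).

Per-enzyme occurrences:
  JekX TGGG/0: at [27, 52, 80, 171, 183, 195, 207, 213] ⇒ [27, 52, 80, 171, 183, 195, 207, 213]
  QalV TCGAGCGG/3: at [131] ⇒ [134]
  DwuX GGGGA/2: at [70, 81, 151, 173, 184, 208] ⇒ [72, 83, 153, 175, 186, 210]
  HnxVI TAGT/4: at [0, 21, 59, 90, 110, 158, 202] ⇒ [4, 25, 63, 94, 114, 162, 206]
  XjeIV GCATTT/6: at [11, 99, 115, 125, 144, 163] ⇒ [17, 105, 121, 131, 150, 169]

Pooled cuts: [4, 17, 25, 27, 52, 63, 72, 80, 83, 94, 105, 114, 121, 131, 134, 150, 153, 162, 169, 171, 175, 183, 186, 195, 206, 207, 210, 213]

Fragments:
  [0,4): 4 bp
  [4,17): 13 bp
  [17,25): 8 bp
  [25,27): 2 bp
  [27,52): 25 bp
  [52,63): 11 bp
  [63,72): 9 bp
  [72,80): 8 bp
  [80,83): 3 bp
  [83,94): 11 bp
  [94,105): 11 bp
  [105,114): 9 bp
  [114,121): 7 bp
  [121,131): 10 bp
  [131,134): 3 bp
  [134,150): 16 bp
  [150,153): 3 bp
  [153,162): 9 bp
  [162,169): 7 bp
  [169,171): 2 bp
  [171,175): 4 bp
  [175,183): 8 bp
  [183,186): 3 bp
  [186,195): 9 bp
  [195,206): 11 bp
  [206,207): 1 bp
  [207,210): 3 bp
  [210,213): 3 bp
  [213,218): 5 bp

[1,2,2,3,3,3,3,3,3,4,4,5,7,7,8,8,8,9,9,9,9,10,11,11,11,11,13,16,25]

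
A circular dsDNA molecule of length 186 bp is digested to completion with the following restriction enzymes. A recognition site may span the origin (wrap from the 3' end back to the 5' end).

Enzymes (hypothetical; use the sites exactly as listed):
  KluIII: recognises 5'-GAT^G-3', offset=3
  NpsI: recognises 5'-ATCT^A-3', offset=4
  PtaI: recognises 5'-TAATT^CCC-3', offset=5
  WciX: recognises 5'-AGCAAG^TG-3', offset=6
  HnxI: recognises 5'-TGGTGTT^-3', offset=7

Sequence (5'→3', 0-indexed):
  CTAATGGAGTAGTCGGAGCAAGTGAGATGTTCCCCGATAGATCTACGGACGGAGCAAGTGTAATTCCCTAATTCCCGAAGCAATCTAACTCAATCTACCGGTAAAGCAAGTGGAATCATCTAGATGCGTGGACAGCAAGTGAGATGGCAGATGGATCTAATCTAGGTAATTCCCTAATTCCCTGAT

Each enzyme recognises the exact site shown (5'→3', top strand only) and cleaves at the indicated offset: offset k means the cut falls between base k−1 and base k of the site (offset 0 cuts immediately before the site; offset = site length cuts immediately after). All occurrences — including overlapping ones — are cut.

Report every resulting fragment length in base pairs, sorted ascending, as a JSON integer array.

[4,5,6,6,6,7,7,8,8,8,9,10,11,13,14,14,14,16,20]

Site scan:
  KluIII (GATG, off=3): starts [25, 122, 142, 149] → cuts [28, 125, 145, 152]
  NpsI (ATCTA, off=4): starts [40, 82, 92, 117, 154, 159, 184] → cuts [2, 44, 86, 96, 121, 158, 163]
  PtaI (TAATTCCC, off=5): starts [60, 68, 166, 174] → cuts [65, 73, 171, 179]
  WciX (AGCAAGTG, off=6): starts [16, 52, 104, 133] → cuts [22, 58, 110, 139]
  HnxI (TGGTGTT, off=7): no sites

All cut coordinates (distinct, sorted): [2, 22, 28, 44, 58, 65, 73, 86, 96, 110, 121, 125, 139, 145, 152, 158, 163, 171, 179]

Fragment lengths:
  2→22: 20 bp
  22→28: 6 bp
  28→44: 16 bp
  44→58: 14 bp
  58→65: 7 bp
  65→73: 8 bp
  73→86: 13 bp
  86→96: 10 bp
  96→110: 14 bp
  110→121: 11 bp
  121→125: 4 bp
  125→139: 14 bp
  139→145: 6 bp
  145→152: 7 bp
  152→158: 6 bp
  158→163: 5 bp
  163→171: 8 bp
  171→179: 8 bp
  179→2 (wrap): 186-179+2 = 9 bp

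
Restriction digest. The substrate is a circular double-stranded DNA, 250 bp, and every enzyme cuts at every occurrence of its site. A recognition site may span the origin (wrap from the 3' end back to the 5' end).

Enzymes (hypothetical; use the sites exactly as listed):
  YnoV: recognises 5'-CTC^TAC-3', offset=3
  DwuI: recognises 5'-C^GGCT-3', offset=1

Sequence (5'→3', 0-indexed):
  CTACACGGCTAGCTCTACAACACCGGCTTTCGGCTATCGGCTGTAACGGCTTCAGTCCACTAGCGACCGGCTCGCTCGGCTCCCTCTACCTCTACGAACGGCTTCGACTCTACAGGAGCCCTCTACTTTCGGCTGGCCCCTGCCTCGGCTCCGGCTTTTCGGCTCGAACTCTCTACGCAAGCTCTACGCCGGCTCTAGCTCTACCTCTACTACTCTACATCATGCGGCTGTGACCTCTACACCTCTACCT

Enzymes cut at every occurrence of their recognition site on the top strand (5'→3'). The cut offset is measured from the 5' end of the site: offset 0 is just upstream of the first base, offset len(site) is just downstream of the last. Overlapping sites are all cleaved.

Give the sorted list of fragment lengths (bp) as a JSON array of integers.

Site scan:
  YnoV CTCTAC/3: at [12, 83, 89, 107, 120, 170, 181, 198, 204, 212, 234, 242, 248] ⇒ [1, 15, 86, 92, 110, 123, 173, 184, 201, 207, 215, 237, 245]
  DwuI CGGCT/1: at [5, 23, 30, 37, 46, 67, 76, 98, 129, 145, 151, 159, 189, 224] ⇒ [6, 24, 31, 38, 47, 68, 77, 99, 130, 146, 152, 160, 190, 225]

Pooled cuts: [1, 6, 15, 24, 31, 38, 47, 68, 77, 86, 92, 99, 110, 123, 130, 146, 152, 160, 173, 184, 190, 201, 207, 215, 225, 237, 245]

Fragment lengths:
  1→6: 5 bp
  6→15: 9 bp
  15→24: 9 bp
  24→31: 7 bp
  31→38: 7 bp
  38→47: 9 bp
  47→68: 21 bp
  68→77: 9 bp
  77→86: 9 bp
  86→92: 6 bp
  92→99: 7 bp
  99→110: 11 bp
  110→123: 13 bp
  123→130: 7 bp
  130→146: 16 bp
  146→152: 6 bp
  152→160: 8 bp
  160→173: 13 bp
  173→184: 11 bp
  184→190: 6 bp
  190→201: 11 bp
  201→207: 6 bp
  207→215: 8 bp
  215→225: 10 bp
  225→237: 12 bp
  237→245: 8 bp
  245→1 (wrap): 250-245+1 = 6 bp

[5,6,6,6,6,6,7,7,7,7,8,8,8,9,9,9,9,9,10,11,11,11,12,13,13,16,21]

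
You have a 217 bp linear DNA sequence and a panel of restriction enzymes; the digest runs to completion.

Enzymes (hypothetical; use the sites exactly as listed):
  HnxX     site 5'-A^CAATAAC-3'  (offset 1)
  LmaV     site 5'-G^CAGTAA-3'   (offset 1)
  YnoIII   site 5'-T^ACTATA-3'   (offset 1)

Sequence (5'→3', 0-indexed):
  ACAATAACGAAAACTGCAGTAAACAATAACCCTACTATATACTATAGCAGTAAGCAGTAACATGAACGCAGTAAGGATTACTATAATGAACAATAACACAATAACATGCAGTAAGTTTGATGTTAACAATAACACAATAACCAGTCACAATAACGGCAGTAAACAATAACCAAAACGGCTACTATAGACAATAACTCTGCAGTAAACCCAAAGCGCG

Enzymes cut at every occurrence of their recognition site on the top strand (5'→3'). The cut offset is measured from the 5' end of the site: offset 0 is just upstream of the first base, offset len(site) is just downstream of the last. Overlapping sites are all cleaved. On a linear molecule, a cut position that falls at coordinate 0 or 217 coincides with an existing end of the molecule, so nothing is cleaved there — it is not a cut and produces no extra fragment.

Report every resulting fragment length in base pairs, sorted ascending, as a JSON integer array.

[1,7,7,7,7,7,8,8,8,9,10,10,11,11,11,13,14,15,17,18,18]

Scan for sites:
  HnxX ACAATAAC/1: at [0, 22, 89, 97, 125, 133, 146, 162, 187] ⇒ [1, 23, 90, 98, 126, 134, 147, 163, 188]
  LmaV GCAGTAA/1: at [15, 46, 53, 67, 107, 155, 198] ⇒ [16, 47, 54, 68, 108, 156, 199]
  YnoIII TACTATA/1: at [32, 39, 78, 179] ⇒ [33, 40, 79, 180]

Pooled cuts: [1, 16, 23, 33, 40, 47, 54, 68, 79, 90, 98, 108, 126, 134, 147, 156, 163, 180, 188, 199]

Fragments:
  [0,1): 1 bp
  [1,16): 15 bp
  [16,23): 7 bp
  [23,33): 10 bp
  [33,40): 7 bp
  [40,47): 7 bp
  [47,54): 7 bp
  [54,68): 14 bp
  [68,79): 11 bp
  [79,90): 11 bp
  [90,98): 8 bp
  [98,108): 10 bp
  [108,126): 18 bp
  [126,134): 8 bp
  [134,147): 13 bp
  [147,156): 9 bp
  [156,163): 7 bp
  [163,180): 17 bp
  [180,188): 8 bp
  [188,199): 11 bp
  [199,217): 18 bp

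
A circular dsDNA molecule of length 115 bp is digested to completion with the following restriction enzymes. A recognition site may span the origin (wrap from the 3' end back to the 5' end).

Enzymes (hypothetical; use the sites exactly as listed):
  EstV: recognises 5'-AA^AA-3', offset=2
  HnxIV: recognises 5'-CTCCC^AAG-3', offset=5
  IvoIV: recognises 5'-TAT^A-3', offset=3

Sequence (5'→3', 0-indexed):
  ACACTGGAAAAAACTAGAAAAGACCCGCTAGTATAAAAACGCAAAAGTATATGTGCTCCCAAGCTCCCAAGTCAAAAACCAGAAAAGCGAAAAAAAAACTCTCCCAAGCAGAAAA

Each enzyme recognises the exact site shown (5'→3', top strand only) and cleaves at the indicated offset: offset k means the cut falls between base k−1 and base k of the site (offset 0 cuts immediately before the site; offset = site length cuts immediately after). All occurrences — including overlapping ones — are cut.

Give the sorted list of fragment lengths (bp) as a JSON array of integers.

Site scan:
  EstV (AAAA, off=2): starts [7, 8, 9, 17, 34, 35, 42, 73, 74, 82, 89, 90, 91, 92, 93, 94, 111, 112] → cuts [9, 10, 11, 19, 36, 37, 44, 75, 76, 84, 91, 92, 93, 94, 95, 96, 113, 114]
  HnxIV (CTCCCAAG, off=5): starts [55, 63, 100] → cuts [60, 68, 105]
  IvoIV (TATA, off=3): starts [31, 47] → cuts [34, 50]

Pooled cuts: [9, 10, 11, 19, 34, 36, 37, 44, 50, 60, 68, 75, 76, 84, 91, 92, 93, 94, 95, 96, 105, 113, 114]

Fragment lengths:
  9→10: 1 bp
  10→11: 1 bp
  11→19: 8 bp
  19→34: 15 bp
  34→36: 2 bp
  36→37: 1 bp
  37→44: 7 bp
  44→50: 6 bp
  50→60: 10 bp
  60→68: 8 bp
  68→75: 7 bp
  75→76: 1 bp
  76→84: 8 bp
  84→91: 7 bp
  91→92: 1 bp
  92→93: 1 bp
  93→94: 1 bp
  94→95: 1 bp
  95→96: 1 bp
  96→105: 9 bp
  105→113: 8 bp
  113→114: 1 bp
  114→9 (wrap): 115-114+9 = 10 bp

[1,1,1,1,1,1,1,1,1,1,2,6,7,7,7,8,8,8,8,9,10,10,15]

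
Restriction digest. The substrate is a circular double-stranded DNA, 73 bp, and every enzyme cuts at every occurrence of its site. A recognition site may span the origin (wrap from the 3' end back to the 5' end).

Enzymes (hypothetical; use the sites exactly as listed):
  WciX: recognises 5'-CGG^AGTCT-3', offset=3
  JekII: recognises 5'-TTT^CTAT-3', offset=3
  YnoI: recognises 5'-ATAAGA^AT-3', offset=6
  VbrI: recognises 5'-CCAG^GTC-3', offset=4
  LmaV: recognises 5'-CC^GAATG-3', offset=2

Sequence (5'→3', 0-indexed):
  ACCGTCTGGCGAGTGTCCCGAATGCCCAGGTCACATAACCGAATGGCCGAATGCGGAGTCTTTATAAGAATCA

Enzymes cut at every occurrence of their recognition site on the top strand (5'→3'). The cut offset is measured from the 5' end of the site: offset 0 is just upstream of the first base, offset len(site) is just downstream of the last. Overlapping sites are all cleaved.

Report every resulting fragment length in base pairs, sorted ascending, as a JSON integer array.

Site scan:
  WciX CGGAGTCT/3: at [53] ⇒ [56]
  JekII (TTTCTAT, off=3): no sites
  YnoI ATAAGAAT/6: at [63] ⇒ [69]
  VbrI CCAGGTC/4: at [25] ⇒ [29]
  LmaV CCGAATG/2: at [17, 38, 46] ⇒ [19, 40, 48]

All cut coordinates (distinct, sorted): [19, 29, 40, 48, 56, 69]

Fragment lengths:
  19→29: 10 bp
  29→40: 11 bp
  40→48: 8 bp
  48→56: 8 bp
  56→69: 13 bp
  69→19 (wrap): 73-69+19 = 23 bp

[8,8,10,11,13,23]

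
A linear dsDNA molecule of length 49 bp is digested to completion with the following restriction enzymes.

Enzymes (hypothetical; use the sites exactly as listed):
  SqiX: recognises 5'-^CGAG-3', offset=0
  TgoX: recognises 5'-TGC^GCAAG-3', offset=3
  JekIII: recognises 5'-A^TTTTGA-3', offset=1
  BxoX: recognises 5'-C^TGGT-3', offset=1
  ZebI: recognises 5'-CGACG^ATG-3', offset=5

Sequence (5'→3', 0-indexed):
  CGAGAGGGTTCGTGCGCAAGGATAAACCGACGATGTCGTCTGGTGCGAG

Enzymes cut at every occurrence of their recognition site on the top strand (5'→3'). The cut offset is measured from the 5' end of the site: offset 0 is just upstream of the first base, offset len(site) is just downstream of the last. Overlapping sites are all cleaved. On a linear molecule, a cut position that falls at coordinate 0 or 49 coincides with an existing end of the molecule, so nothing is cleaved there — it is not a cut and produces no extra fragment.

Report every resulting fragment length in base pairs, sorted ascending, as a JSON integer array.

[4,5,8,15,17]

Scan for sites:
  SqiX (CGAG, off=0): starts [0, 45] → cuts [45] (position 0 is a terminus of the linear molecule — no cut)
  TgoX (TGCGCAAG, off=3): starts [12] → cuts [15]
  JekIII (ATTTTGA, off=1): no sites
  BxoX (CTGGT, off=1): starts [39] → cuts [40]
  ZebI (CGACGATG, off=5): starts [27] → cuts [32]

All cut coordinates (distinct, sorted): [15, 32, 40, 45]

Fragments:
  [0,15): 15 bp
  [15,32): 17 bp
  [32,40): 8 bp
  [40,45): 5 bp
  [45,49): 4 bp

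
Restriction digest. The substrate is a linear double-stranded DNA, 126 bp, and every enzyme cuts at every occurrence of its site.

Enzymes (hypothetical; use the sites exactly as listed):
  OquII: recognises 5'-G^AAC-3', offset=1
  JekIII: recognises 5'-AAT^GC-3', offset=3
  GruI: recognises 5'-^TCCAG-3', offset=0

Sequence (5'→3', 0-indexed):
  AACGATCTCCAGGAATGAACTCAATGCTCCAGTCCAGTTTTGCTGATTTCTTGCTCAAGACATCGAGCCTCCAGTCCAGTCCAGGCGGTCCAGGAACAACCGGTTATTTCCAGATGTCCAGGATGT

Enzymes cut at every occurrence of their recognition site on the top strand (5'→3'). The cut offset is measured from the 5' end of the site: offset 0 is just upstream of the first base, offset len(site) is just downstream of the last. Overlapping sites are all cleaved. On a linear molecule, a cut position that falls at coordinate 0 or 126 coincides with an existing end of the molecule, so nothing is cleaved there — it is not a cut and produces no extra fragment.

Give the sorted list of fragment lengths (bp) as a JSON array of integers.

Site scan:
  OquII (GAAC, off=1): starts [16, 93] → cuts [17, 94]
  JekIII (AATGC, off=3): starts [22] → cuts [25]
  GruI (TCCAG, off=0): starts [7, 27, 32, 69, 74, 79, 88, 108, 116] → cuts [7, 27, 32, 69, 74, 79, 88, 108, 116]

All cut coordinates (distinct, sorted): [7, 17, 25, 27, 32, 69, 74, 79, 88, 94, 108, 116]

Fragment lengths:
  [0,7): 7 bp
  [7,17): 10 bp
  [17,25): 8 bp
  [25,27): 2 bp
  [27,32): 5 bp
  [32,69): 37 bp
  [69,74): 5 bp
  [74,79): 5 bp
  [79,88): 9 bp
  [88,94): 6 bp
  [94,108): 14 bp
  [108,116): 8 bp
  [116,126): 10 bp

[2,5,5,5,6,7,8,8,9,10,10,14,37]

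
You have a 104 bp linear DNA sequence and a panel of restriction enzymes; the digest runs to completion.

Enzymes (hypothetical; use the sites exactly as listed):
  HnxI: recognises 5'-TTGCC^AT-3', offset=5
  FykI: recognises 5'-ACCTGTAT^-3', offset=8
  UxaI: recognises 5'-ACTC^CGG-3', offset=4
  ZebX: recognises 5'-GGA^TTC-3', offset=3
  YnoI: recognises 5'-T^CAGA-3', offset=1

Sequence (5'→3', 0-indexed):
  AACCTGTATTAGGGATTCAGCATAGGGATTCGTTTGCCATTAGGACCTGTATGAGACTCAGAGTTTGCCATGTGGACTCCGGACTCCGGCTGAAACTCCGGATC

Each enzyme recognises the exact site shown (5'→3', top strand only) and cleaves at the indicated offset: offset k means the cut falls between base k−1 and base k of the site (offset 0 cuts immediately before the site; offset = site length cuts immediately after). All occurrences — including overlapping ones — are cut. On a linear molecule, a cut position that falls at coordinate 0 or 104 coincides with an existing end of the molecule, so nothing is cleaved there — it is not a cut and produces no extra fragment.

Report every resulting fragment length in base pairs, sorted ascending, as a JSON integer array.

Scan for sites:
  HnxI TTGCCAT/5: at [33, 64] ⇒ [38, 69]
  FykI ACCTGTAT/8: at [1, 44] ⇒ [9, 52]
  UxaI ACTCCGG/4: at [75, 82, 94] ⇒ [79, 86, 98]
  ZebX GGATTC/3: at [12, 25] ⇒ [15, 28]
  YnoI TCAGA/1: at [57] ⇒ [58]

Pooled cuts: [9, 15, 28, 38, 52, 58, 69, 79, 86, 98]

Fragments:
  [0,9): 9 bp
  [9,15): 6 bp
  [15,28): 13 bp
  [28,38): 10 bp
  [38,52): 14 bp
  [52,58): 6 bp
  [58,69): 11 bp
  [69,79): 10 bp
  [79,86): 7 bp
  [86,98): 12 bp
  [98,104): 6 bp

[6,6,6,7,9,10,10,11,12,13,14]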